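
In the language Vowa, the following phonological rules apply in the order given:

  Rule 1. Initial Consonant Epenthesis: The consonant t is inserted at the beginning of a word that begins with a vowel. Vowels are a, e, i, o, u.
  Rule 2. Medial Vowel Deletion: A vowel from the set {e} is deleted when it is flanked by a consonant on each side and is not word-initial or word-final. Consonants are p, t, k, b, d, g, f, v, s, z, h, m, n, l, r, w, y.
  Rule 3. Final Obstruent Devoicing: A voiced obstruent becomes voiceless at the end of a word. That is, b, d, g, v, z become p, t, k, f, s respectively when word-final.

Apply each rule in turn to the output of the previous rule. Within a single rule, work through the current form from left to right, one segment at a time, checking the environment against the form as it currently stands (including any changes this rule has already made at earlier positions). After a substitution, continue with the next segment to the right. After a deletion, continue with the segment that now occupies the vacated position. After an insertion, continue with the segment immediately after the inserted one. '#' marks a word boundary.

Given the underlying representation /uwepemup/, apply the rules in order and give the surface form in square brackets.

[tuwpmup]

Rule 1 Initial Consonant Epenthesis: [uwepemup] → [tuwepemup]
Rule 2 Medial Vowel Deletion: [tuwepemup] → [tuwpmup]
Rule 3 Final Obstruent Devoicing: no change — [tuwpmup]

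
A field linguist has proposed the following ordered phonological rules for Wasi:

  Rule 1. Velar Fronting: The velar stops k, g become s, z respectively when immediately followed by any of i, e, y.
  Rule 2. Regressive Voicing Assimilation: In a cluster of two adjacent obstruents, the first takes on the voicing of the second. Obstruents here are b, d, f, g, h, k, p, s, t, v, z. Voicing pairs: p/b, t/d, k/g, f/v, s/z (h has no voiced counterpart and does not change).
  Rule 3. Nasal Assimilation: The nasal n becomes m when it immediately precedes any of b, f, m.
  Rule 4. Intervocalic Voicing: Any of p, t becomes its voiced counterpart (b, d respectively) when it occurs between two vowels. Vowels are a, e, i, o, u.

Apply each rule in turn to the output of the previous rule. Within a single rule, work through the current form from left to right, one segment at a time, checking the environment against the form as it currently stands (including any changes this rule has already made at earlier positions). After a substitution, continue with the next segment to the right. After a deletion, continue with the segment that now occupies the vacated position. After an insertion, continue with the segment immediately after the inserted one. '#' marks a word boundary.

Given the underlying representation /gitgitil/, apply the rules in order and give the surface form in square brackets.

Rule 1 Velar Fronting: [gitgitil] → [zitzitil]
Rule 2 Regressive Voicing Assimilation: [zitzitil] → [zidzitil]
Rule 3 Nasal Assimilation: no change — [zidzitil]
Rule 4 Intervocalic Voicing: [zidzitil] → [zidzidil]

[zidzidil]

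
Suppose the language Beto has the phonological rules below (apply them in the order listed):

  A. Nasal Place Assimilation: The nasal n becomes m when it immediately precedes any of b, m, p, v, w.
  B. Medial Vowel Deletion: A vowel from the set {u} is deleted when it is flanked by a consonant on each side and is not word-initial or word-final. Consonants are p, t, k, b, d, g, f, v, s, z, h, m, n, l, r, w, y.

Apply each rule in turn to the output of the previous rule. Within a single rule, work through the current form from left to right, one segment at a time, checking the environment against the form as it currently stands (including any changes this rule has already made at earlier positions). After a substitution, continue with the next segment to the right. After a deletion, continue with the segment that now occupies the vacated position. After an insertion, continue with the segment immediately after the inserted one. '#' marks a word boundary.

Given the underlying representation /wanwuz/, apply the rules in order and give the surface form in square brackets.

A Nasal Place Assimilation: [wanwuz] → [wamwuz]
B Medial Vowel Deletion: [wamwuz] → [wamwz]

[wamwz]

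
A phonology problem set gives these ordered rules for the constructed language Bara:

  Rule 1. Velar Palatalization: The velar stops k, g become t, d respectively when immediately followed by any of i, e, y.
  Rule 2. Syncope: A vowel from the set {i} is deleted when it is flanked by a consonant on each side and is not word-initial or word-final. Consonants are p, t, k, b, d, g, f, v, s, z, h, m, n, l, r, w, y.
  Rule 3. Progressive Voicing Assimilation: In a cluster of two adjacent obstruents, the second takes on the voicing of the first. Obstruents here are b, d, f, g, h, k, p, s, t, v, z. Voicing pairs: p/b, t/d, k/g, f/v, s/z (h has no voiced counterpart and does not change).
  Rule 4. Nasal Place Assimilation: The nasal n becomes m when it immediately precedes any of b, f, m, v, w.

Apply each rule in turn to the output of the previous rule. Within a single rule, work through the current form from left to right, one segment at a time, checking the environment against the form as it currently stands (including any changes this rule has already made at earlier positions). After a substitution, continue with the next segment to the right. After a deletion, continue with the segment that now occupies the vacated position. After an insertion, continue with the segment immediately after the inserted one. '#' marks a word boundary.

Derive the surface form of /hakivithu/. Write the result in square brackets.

Rule 1 Velar Palatalization: [hakivithu] → [hativithu]
Rule 2 Syncope: [hativithu] → [hatvthu]
Rule 3 Progressive Voicing Assimilation: [hatvthu] → [hatfthu]
Rule 4 Nasal Place Assimilation: no change — [hatfthu]

[hatfthu]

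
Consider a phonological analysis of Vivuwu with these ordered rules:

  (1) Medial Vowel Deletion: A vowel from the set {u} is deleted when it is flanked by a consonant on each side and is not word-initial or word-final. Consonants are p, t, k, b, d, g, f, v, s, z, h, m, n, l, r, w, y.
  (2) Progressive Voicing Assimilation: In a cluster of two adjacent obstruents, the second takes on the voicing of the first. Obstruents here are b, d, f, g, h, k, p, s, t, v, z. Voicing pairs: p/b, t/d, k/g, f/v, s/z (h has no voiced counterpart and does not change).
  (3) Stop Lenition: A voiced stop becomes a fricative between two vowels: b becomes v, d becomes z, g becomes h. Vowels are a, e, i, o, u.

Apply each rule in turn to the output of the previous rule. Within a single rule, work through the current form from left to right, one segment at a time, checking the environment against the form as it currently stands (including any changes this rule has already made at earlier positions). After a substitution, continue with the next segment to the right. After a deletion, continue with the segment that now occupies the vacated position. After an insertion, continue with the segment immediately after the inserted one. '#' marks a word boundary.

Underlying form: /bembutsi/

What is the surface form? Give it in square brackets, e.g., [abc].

(1) Medial Vowel Deletion: [bembutsi] → [bembtsi]
(2) Progressive Voicing Assimilation: [bembtsi] → [bembdzi]
(3) Stop Lenition: no change — [bembdzi]

[bembdzi]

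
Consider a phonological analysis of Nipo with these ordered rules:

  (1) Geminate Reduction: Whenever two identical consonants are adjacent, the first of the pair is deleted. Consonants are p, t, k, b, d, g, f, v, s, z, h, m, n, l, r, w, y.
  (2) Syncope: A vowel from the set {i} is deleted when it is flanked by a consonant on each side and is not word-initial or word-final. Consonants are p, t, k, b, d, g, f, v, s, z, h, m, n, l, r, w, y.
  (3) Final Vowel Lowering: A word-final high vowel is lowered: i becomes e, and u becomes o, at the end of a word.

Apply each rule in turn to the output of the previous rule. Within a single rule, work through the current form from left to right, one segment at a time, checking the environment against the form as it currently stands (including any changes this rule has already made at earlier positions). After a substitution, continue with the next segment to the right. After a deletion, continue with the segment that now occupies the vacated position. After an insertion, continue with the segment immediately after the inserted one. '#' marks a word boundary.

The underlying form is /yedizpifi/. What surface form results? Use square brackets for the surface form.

(1) Geminate Reduction: no change — [yedizpifi]
(2) Syncope: [yedizpifi] → [yedzpfi]
(3) Final Vowel Lowering: [yedzpfi] → [yedzpfe]

[yedzpfe]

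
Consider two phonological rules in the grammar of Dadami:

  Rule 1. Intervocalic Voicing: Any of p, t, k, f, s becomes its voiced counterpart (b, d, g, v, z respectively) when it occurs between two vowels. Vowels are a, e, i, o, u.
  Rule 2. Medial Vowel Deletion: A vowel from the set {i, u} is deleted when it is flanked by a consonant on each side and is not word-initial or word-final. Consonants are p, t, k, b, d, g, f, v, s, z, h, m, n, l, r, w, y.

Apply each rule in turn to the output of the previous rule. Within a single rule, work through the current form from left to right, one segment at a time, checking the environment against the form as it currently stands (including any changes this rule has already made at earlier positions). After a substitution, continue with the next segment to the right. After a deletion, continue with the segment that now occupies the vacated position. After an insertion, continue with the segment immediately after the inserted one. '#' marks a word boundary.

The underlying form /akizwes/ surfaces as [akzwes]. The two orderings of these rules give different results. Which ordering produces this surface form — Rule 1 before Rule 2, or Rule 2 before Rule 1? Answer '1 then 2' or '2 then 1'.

Order 1 then 2:
  1 Intervocalic Voicing: [akizwes] → [agizwes]
  2 Medial Vowel Deletion: [agizwes] → [agzwes]
  result: [agzwes]
Order 2 then 1:
  2 Medial Vowel Deletion: [akizwes] → [akzwes]
  1 Intervocalic Voicing: no change — [akzwes]
  result: [akzwes]

2 then 1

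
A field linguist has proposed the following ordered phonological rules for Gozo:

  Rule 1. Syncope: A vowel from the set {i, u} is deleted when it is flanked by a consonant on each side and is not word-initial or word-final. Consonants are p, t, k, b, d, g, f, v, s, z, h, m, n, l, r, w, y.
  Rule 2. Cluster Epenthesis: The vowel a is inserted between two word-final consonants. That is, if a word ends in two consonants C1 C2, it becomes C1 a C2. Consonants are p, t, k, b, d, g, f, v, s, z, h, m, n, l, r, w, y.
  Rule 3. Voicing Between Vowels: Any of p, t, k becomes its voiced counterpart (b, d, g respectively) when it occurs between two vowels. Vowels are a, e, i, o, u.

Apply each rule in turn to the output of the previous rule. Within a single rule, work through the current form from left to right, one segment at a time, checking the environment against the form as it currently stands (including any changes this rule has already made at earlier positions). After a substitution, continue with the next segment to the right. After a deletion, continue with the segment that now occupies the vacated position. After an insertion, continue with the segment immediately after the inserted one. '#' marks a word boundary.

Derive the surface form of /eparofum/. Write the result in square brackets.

Rule 1 Syncope: [eparofum] → [eparofm]
Rule 2 Cluster Epenthesis: [eparofm] → [eparofam]
Rule 3 Voicing Between Vowels: [eparofam] → [ebarofam]

[ebarofam]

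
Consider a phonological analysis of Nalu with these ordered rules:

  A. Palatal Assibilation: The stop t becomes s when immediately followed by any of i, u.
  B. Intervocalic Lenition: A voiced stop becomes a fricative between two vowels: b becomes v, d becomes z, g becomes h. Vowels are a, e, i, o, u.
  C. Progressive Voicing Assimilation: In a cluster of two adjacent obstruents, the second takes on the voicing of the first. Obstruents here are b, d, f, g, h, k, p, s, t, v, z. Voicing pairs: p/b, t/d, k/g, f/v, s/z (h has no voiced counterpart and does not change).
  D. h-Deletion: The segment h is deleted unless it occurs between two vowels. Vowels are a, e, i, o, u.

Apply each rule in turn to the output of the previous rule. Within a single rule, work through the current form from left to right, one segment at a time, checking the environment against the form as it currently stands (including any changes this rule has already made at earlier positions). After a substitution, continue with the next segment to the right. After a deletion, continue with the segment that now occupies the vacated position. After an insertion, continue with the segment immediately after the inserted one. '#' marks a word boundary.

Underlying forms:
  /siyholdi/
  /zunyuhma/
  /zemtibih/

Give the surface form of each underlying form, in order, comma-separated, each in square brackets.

/siyholdi/:
  A Palatal Assibilation: no change — [siyholdi]
  B Intervocalic Lenition: no change — [siyholdi]
  C Progressive Voicing Assimilation: no change — [siyholdi]
  D h-Deletion: [siyholdi] → [siyoldi]
/zunyuhma/:
  A Palatal Assibilation: no change — [zunyuhma]
  B Intervocalic Lenition: no change — [zunyuhma]
  C Progressive Voicing Assimilation: no change — [zunyuhma]
  D h-Deletion: [zunyuhma] → [zunyuma]
/zemtibih/:
  A Palatal Assibilation: [zemtibih] → [zemsibih]
  B Intervocalic Lenition: [zemsibih] → [zemsivih]
  C Progressive Voicing Assimilation: no change — [zemsivih]
  D h-Deletion: [zemsivih] → [zemsivi]

[siyoldi], [zunyuma], [zemsivi]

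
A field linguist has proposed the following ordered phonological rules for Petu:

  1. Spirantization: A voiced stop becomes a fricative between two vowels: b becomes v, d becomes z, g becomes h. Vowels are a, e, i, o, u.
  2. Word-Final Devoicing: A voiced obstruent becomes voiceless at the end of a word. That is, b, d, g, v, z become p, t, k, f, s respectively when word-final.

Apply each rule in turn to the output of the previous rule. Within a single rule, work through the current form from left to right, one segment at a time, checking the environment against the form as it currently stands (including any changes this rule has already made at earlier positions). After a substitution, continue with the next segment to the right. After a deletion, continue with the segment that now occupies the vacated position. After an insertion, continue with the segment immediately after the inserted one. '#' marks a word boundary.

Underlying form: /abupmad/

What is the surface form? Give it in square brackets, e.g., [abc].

[avupmat]

1 Spirantization: [abupmad] → [avupmad]
2 Word-Final Devoicing: [avupmad] → [avupmat]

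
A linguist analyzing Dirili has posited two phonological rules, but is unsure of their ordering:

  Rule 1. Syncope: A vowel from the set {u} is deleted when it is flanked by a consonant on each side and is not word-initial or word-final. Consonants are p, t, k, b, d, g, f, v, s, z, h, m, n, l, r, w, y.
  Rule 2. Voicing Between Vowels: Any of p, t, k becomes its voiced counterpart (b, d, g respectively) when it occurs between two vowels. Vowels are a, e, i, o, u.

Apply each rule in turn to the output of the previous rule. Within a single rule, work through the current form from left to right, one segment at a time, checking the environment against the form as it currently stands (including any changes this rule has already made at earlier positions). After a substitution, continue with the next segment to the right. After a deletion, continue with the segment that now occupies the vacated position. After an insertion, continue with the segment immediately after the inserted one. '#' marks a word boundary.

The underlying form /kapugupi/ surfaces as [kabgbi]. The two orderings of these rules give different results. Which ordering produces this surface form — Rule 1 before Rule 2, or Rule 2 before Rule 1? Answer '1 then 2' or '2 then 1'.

2 then 1

Order 1 then 2:
  1 Syncope: [kapugupi] → [kapgpi]
  2 Voicing Between Vowels: no change — [kapgpi]
  result: [kapgpi]
Order 2 then 1:
  2 Voicing Between Vowels: [kapugupi] → [kabugubi]
  1 Syncope: [kabugubi] → [kabgbi]
  result: [kabgbi]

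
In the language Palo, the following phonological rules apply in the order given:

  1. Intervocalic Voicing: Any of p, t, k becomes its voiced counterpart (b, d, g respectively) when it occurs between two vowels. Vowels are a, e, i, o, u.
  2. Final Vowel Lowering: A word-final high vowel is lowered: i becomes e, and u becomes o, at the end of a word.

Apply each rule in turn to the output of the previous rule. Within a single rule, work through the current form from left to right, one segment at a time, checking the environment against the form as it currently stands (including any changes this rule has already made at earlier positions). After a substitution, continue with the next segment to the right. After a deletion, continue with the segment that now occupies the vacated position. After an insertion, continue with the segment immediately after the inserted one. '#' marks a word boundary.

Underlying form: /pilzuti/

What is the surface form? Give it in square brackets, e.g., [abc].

[pilzude]

1 Intervocalic Voicing: [pilzuti] → [pilzudi]
2 Final Vowel Lowering: [pilzudi] → [pilzude]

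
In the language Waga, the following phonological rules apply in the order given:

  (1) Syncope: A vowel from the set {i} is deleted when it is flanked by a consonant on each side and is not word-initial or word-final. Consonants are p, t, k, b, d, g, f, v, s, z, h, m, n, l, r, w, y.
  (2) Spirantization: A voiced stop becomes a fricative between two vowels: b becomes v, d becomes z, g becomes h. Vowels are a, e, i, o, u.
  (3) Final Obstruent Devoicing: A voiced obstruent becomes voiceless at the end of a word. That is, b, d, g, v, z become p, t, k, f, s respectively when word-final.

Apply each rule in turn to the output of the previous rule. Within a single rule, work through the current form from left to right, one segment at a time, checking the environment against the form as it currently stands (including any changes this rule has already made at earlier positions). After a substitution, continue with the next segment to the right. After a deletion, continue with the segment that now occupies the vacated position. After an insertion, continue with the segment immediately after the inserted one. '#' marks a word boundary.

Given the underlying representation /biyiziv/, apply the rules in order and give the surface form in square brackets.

(1) Syncope: [biyiziv] → [byzv]
(2) Spirantization: no change — [byzv]
(3) Final Obstruent Devoicing: [byzv] → [byzf]

[byzf]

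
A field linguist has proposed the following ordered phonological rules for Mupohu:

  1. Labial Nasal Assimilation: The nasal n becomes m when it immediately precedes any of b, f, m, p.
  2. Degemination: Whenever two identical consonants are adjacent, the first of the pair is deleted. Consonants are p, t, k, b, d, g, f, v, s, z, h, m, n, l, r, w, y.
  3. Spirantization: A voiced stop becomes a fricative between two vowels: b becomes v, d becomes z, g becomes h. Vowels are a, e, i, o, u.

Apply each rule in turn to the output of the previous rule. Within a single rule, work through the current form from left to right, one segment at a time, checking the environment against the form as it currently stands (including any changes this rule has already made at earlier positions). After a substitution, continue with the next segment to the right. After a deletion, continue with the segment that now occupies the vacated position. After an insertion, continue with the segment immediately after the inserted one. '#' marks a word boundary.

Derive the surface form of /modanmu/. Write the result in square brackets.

[mozamu]

1 Labial Nasal Assimilation: [modanmu] → [modammu]
2 Degemination: [modammu] → [modamu]
3 Spirantization: [modamu] → [mozamu]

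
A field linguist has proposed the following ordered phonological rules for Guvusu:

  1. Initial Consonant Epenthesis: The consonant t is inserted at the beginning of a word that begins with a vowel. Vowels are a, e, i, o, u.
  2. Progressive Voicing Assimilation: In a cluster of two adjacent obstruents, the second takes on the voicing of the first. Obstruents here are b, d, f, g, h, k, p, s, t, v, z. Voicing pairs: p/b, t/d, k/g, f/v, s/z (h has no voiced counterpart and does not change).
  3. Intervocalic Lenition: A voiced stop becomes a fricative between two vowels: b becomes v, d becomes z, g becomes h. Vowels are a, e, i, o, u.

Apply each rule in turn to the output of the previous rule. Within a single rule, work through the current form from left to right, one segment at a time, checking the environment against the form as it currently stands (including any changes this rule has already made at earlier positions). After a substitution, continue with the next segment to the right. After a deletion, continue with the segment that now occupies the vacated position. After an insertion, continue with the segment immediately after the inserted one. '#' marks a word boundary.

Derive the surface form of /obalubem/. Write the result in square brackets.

[tovaluvem]

1 Initial Consonant Epenthesis: [obalubem] → [tobalubem]
2 Progressive Voicing Assimilation: no change — [tobalubem]
3 Intervocalic Lenition: [tobalubem] → [tovaluvem]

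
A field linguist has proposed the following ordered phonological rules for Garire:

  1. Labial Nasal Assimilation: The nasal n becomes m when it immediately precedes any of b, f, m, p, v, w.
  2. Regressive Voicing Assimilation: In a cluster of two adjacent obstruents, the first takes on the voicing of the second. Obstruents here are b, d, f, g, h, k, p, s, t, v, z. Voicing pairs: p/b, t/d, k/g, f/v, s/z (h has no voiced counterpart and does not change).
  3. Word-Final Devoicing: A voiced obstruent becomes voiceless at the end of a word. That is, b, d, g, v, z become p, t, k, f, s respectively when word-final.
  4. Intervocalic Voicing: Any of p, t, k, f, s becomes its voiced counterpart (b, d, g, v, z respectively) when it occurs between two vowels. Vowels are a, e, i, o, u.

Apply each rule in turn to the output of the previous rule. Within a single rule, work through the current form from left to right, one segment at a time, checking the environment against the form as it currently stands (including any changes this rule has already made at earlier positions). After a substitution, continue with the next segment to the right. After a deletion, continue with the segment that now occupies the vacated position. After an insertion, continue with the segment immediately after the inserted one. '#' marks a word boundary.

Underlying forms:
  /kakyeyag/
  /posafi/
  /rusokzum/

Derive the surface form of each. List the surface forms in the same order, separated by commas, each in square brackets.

[kakyeyak], [pozavi], [ruzogzum]

/kakyeyag/:
  1 Labial Nasal Assimilation: no change — [kakyeyag]
  2 Regressive Voicing Assimilation: no change — [kakyeyag]
  3 Word-Final Devoicing: [kakyeyag] → [kakyeyak]
  4 Intervocalic Voicing: no change — [kakyeyak]
/posafi/:
  1 Labial Nasal Assimilation: no change — [posafi]
  2 Regressive Voicing Assimilation: no change — [posafi]
  3 Word-Final Devoicing: no change — [posafi]
  4 Intervocalic Voicing: [posafi] → [pozavi]
/rusokzum/:
  1 Labial Nasal Assimilation: no change — [rusokzum]
  2 Regressive Voicing Assimilation: [rusokzum] → [rusogzum]
  3 Word-Final Devoicing: no change — [rusogzum]
  4 Intervocalic Voicing: [rusogzum] → [ruzogzum]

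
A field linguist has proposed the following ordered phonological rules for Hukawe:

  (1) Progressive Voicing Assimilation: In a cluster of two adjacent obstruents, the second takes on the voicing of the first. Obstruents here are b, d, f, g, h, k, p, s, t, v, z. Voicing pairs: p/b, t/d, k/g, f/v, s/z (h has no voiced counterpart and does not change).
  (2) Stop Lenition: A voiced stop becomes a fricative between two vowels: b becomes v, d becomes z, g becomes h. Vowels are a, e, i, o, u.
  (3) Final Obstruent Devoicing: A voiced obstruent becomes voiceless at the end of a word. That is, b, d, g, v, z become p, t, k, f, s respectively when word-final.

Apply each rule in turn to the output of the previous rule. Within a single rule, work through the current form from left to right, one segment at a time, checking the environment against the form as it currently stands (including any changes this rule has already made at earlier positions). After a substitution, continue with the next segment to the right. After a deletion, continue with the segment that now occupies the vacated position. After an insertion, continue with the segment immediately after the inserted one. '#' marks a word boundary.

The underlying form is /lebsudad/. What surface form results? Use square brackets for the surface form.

(1) Progressive Voicing Assimilation: [lebsudad] → [lebzudad]
(2) Stop Lenition: [lebzudad] → [lebzuzad]
(3) Final Obstruent Devoicing: [lebzuzad] → [lebzuzat]

[lebzuzat]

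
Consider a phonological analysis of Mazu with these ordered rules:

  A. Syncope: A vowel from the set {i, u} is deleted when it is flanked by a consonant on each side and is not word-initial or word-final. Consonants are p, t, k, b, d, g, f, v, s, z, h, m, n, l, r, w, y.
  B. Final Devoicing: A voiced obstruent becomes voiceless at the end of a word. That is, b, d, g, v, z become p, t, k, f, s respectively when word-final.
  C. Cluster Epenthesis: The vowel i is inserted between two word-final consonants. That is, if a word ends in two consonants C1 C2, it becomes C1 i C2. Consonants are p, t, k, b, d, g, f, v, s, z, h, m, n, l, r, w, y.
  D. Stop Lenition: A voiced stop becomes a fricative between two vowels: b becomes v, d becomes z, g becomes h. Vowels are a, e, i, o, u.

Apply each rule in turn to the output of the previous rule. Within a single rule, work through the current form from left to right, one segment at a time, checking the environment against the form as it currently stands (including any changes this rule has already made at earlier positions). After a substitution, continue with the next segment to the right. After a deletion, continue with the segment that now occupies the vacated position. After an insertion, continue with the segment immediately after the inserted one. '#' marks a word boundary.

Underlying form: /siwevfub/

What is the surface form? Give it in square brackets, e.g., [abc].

A Syncope: [siwevfub] → [swevfb]
B Final Devoicing: [swevfb] → [swevfp]
C Cluster Epenthesis: [swevfp] → [swevfip]
D Stop Lenition: no change — [swevfip]

[swevfip]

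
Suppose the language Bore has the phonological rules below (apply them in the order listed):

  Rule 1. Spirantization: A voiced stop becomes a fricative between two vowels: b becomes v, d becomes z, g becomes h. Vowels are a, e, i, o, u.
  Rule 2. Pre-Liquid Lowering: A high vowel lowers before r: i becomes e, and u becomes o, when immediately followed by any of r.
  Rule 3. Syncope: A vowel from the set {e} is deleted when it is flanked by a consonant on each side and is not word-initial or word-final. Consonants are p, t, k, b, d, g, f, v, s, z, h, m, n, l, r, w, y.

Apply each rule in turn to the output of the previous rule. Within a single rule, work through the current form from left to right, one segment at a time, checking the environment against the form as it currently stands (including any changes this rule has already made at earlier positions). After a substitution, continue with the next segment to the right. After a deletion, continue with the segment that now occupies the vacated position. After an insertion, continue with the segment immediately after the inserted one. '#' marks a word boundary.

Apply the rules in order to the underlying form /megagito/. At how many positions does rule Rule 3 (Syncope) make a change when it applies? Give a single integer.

1

Rule 1 Spirantization: [megagito] → [mehahito]
Rule 2 Pre-Liquid Lowering: no change — [mehahito]
Rule 3 Syncope: [mehahito] → [mhahito]
Rule Rule 3 changed 1 position(s).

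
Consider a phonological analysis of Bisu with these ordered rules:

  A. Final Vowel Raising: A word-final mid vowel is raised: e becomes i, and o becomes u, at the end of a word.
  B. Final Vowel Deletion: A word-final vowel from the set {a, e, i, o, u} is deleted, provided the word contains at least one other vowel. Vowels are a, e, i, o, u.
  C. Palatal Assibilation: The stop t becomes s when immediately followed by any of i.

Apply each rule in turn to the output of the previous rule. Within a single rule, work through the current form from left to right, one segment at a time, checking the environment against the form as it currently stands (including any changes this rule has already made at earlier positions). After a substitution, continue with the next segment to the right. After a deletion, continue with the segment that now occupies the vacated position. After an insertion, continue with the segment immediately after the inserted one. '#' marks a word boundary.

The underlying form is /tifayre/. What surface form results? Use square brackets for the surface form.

[sifayr]

A Final Vowel Raising: [tifayre] → [tifayri]
B Final Vowel Deletion: [tifayri] → [tifayr]
C Palatal Assibilation: [tifayr] → [sifayr]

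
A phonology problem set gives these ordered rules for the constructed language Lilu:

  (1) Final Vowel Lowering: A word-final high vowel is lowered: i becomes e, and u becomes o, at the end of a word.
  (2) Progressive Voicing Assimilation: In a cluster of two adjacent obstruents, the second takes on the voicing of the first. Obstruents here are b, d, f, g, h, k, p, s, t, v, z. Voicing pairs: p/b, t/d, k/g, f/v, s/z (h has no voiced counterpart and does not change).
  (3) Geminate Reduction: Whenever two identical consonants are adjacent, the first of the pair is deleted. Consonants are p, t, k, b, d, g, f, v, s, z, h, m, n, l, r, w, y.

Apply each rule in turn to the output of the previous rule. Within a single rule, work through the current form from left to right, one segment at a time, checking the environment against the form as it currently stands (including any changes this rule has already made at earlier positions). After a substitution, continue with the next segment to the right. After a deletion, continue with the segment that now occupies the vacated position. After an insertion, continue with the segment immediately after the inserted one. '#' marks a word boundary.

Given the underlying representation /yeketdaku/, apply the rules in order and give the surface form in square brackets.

(1) Final Vowel Lowering: [yeketdaku] → [yeketdako]
(2) Progressive Voicing Assimilation: [yeketdako] → [yekettako]
(3) Geminate Reduction: [yekettako] → [yeketako]

[yeketako]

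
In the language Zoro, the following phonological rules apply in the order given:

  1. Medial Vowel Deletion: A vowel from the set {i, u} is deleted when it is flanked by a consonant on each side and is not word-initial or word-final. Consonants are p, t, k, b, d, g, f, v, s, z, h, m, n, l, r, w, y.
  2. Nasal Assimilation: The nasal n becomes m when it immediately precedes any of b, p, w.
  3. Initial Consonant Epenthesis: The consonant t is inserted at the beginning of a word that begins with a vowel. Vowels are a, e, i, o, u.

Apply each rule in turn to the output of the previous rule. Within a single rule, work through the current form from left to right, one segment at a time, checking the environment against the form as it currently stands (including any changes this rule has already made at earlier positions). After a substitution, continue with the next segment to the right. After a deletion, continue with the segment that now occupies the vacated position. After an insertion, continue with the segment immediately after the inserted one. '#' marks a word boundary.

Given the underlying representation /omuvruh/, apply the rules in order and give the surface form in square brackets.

[tomvrh]

1 Medial Vowel Deletion: [omuvruh] → [omvrh]
2 Nasal Assimilation: no change — [omvrh]
3 Initial Consonant Epenthesis: [omvrh] → [tomvrh]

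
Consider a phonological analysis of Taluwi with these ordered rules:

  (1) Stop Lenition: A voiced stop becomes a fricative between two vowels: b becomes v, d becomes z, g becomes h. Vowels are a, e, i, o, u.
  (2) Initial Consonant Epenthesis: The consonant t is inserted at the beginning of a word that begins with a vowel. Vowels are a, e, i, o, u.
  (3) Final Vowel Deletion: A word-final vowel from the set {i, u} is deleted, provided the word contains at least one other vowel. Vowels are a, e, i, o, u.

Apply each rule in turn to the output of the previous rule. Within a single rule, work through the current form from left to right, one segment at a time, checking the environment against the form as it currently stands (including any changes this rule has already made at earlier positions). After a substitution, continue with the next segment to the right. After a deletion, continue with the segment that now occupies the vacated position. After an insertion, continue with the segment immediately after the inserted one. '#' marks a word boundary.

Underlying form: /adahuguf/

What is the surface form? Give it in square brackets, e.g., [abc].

[tazahuhuf]

(1) Stop Lenition: [adahuguf] → [azahuhuf]
(2) Initial Consonant Epenthesis: [azahuhuf] → [tazahuhuf]
(3) Final Vowel Deletion: no change — [tazahuhuf]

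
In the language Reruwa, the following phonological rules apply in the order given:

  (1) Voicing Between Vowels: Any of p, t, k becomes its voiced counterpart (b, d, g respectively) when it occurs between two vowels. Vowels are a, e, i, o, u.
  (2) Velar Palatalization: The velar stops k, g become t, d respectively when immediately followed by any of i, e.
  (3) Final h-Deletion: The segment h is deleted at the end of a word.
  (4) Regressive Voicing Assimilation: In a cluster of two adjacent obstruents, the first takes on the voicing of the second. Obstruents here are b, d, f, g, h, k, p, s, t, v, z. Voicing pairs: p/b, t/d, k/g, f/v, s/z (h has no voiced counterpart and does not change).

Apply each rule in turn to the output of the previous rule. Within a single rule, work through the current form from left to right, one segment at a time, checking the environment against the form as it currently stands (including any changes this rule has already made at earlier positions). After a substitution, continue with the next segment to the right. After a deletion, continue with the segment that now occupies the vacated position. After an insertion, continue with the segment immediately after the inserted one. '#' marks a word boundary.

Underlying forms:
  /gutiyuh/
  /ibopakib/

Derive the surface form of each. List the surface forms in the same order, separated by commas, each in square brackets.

[gudiyu], [ibobadib]

/gutiyuh/:
  (1) Voicing Between Vowels: [gutiyuh] → [gudiyuh]
  (2) Velar Palatalization: no change — [gudiyuh]
  (3) Final h-Deletion: [gudiyuh] → [gudiyu]
  (4) Regressive Voicing Assimilation: no change — [gudiyu]
/ibopakib/:
  (1) Voicing Between Vowels: [ibopakib] → [ibobagib]
  (2) Velar Palatalization: [ibobagib] → [ibobadib]
  (3) Final h-Deletion: no change — [ibobadib]
  (4) Regressive Voicing Assimilation: no change — [ibobadib]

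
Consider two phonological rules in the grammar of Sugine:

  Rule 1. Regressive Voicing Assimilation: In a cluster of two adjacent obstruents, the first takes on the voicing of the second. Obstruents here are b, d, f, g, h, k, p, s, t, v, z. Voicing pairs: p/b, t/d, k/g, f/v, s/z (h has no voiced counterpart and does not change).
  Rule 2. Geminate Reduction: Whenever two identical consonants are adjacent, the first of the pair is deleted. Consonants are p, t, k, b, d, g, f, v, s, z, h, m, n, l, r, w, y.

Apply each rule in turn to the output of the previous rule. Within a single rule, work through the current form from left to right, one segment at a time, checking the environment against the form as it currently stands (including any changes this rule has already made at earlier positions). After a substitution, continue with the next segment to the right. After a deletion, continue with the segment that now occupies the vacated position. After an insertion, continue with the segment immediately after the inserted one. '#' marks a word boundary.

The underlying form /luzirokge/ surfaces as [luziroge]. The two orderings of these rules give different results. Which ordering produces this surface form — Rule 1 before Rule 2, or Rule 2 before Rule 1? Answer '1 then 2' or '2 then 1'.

Order 1 then 2:
  1 Regressive Voicing Assimilation: [luzirokge] → [luzirogge]
  2 Geminate Reduction: [luzirogge] → [luziroge]
  result: [luziroge]
Order 2 then 1:
  2 Geminate Reduction: no change — [luzirokge]
  1 Regressive Voicing Assimilation: [luzirokge] → [luzirogge]
  result: [luzirogge]

1 then 2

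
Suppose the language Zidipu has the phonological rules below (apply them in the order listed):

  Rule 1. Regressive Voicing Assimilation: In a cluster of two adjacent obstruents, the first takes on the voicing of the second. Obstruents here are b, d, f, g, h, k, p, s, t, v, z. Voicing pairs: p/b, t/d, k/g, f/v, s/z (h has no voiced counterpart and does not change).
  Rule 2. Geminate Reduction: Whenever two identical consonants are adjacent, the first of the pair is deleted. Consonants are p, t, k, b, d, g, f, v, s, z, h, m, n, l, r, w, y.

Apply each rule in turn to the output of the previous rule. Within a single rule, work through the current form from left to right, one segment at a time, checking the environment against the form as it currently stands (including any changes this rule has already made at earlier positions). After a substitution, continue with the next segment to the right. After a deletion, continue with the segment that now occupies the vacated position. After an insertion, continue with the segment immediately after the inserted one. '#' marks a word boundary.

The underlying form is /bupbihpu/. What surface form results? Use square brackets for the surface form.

Rule 1 Regressive Voicing Assimilation: [bupbihpu] → [bubbihpu]
Rule 2 Geminate Reduction: [bubbihpu] → [bubihpu]

[bubihpu]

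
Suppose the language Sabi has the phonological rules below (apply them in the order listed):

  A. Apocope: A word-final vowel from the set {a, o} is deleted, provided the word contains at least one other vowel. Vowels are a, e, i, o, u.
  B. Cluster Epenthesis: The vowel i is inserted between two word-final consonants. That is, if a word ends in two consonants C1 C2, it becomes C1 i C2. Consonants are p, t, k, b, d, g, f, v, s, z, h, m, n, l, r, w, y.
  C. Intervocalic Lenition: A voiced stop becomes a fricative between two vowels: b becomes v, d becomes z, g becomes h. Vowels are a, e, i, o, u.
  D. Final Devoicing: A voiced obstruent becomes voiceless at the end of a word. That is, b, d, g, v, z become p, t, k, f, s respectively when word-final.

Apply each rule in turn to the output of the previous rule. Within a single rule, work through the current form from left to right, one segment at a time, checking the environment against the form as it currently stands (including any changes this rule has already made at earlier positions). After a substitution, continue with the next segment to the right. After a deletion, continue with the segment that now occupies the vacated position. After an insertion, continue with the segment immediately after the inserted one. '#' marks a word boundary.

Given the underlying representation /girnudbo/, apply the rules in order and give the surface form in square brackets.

A Apocope: [girnudbo] → [girnudb]
B Cluster Epenthesis: [girnudb] → [girnudib]
C Intervocalic Lenition: [girnudib] → [girnuzib]
D Final Devoicing: [girnuzib] → [girnuzip]

[girnuzip]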